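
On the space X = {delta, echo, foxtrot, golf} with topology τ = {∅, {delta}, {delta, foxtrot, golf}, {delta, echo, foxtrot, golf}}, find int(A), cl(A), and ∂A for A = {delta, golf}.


int(A) = {delta}, cl(A) = {delta, echo, foxtrot, golf}, ∂A = {echo, foxtrot, golf}.

Closed sets in (X, τ) are complements of opens:
  closed(X, τ) = {∅, {echo}, {echo, foxtrot, golf}, {delta, echo, foxtrot, golf}}.
int(A) = ⋃ {U ∈ τ : U ⊆ A}. Opens contained in A: ∅, {delta}.
Taking the union of these: int(A) = {delta}.
cl(A) = ⋂ {C closed : A ⊆ C}. Closed sets containing A: {delta, echo, foxtrot, golf}.
Intersecting these: cl(A) = {delta, echo, foxtrot, golf}.
∂A = cl(A) ∖ int(A) = {delta, echo, foxtrot, golf} ∖ {delta} = {echo, foxtrot, golf}.


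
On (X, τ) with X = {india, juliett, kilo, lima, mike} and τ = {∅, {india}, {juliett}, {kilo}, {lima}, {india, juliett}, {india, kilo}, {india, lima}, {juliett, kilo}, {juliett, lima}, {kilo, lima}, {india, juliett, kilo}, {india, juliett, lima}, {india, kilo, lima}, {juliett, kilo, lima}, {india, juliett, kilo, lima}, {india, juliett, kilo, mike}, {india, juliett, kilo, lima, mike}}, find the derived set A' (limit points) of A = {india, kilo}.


A' = {mike}

For each x ∈ X, list the open sets U ∈ τ with x ∈ U, then check whether U ∩ (A ∖ {x}) ≠ ∅ for every such U.
  x = india: open {india} ∋ x has {india} ∩ (A ∖ {india}) = ∅, so x is NOT a limit point.
  x = juliett: open {juliett} ∋ x has {juliett} ∩ (A ∖ {juliett}) = ∅, so x is NOT a limit point.
  x = kilo: open {kilo} ∋ x has {kilo} ∩ (A ∖ {kilo}) = ∅, so x is NOT a limit point.
  x = lima: open {lima} ∋ x has {lima} ∩ (A ∖ {lima}) = ∅, so x is NOT a limit point.
  x = mike: opens ∋ x are {india, juliett, kilo, mike}, {india, juliett, kilo, lima, mike}; each meets A ∖ {mike}, so x IS a limit point.
Collecting: A' = {mike}.


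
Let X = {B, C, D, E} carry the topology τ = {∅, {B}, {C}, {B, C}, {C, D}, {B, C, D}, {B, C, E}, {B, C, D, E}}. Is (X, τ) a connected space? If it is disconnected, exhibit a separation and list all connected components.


(X, τ) is connected.

Find clopen sets (U ∈ τ with X ∖ U ∈ τ):
  U = ∅, X ∖ U = {B, C, D, E} — both open, so U is clopen.
  U = {B, C, D, E}, X ∖ U = ∅ — both open, so U is clopen.
Only trivial clopens (∅ and X) exist, so (X, τ) is connected.
Compute connected components by grouping points that agree on all clopens:
  component: {B, C, D, E}


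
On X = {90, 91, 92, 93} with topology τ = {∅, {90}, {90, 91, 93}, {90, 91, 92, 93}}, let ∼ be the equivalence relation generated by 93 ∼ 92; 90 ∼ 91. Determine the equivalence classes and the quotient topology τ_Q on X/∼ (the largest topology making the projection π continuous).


X/∼ = {[90=91], [92=93]}; |τ_Q| = 2.

Equivalence classes: [90=91], [92=93].
Quotient map π: X → X/∼ sends 90 ↦ [90=91], 91 ↦ [90=91], 92 ↦ [92=93], 93 ↦ [92=93].
For each subset V ⊆ X/∼, compute π^{-1}(V) ⊆ X and check whether π^{-1}(V) ∈ τ. V is open in τ_Q iff π^{-1}(V) ∈ τ.
  V = {}: π^{-1}(V) = ∅ ∈ τ ✓.
  V = {[90=91]}: π^{-1}(V) = {90, 91} ∉ τ ✗.
  V = {[92=93]}: π^{-1}(V) = {92, 93} ∉ τ ✗.
  V = {[90=91], [92=93]}: π^{-1}(V) = {90, 91, 92, 93} ∈ τ ✓.
Open sets in the quotient: τ_Q = {{}, {[90=91], [92=93]}} (2 elements).


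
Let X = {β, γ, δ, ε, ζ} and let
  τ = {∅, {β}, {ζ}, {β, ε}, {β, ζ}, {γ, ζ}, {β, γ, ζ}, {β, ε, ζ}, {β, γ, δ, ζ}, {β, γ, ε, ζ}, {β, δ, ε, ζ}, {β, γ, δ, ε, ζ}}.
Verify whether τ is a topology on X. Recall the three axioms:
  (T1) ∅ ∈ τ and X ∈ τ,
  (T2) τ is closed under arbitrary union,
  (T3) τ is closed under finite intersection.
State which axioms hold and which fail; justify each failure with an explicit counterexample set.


τ is NOT a topology on X.

Axiom (T1): ∅ ∈ τ? Yes; X ∈ τ? Yes.
Axiom (T2/T3): check pairwise unions and intersections of members of τ.
Counterexample for (T3): {β, γ, δ, ζ} ∩ {β, δ, ε, ζ} = {β, δ, ζ} ∉ τ. Therefore τ is NOT a topology.


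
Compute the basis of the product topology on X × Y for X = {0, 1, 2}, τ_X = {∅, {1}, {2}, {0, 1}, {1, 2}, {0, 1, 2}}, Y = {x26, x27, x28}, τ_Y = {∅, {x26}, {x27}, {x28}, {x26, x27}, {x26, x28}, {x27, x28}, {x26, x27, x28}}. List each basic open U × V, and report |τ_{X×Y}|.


Basis B = {∅ × ∅, {1} × {x26}, {1} × {x27}, {1} × {x28}, {2} × {x26}, {2} × {x27}, {2} × {x28}, {0, 1} × {x26}, {0, 1} × {x27}, {0, 1} × {x28}, {1} × {x26, x27}, {1} × {x26, x28}, {1, 2} × {x26}, {1} × {x27, x28}, {1, 2} × {x27}, {1, 2} × {x28}, {2} × {x26, x27}, {2} × {x26, x28}, {2} × {x27, x28}, {0, 1, 2} × {x26}, {0, 1, 2} × {x27}, {0, 1, 2} × {x28}, {1} × {x26, x27, x28}, {2} × {x26, x27, x28}, {0, 1} × {x26, x27}, {0, 1} × {x26, x28}, {0, 1} × {x27, x28}, {1, 2} × {x26, x27}, {1, 2} × {x26, x28}, {1, 2} × {x27, x28}, {0, 1} × {x26, x27, x28}, {0, 1, 2} × {x26, x27}, {0, 1, 2} × {x26, x28}, {0, 1, 2} × {x27, x28}, {1, 2} × {x26, x27, x28}, {0, 1, 2} × {x26, x27, x28}}; |τ_{X×Y}| = 216.

Enumerate products U × V with U ∈ τ_X, V ∈ τ_Y (deduplicated):
  ∅ × ∅ = {} (∅)
  {1} × {x26} = {(1,x26)}
  {1} × {x27} = {(1,x27)}
  {1} × {x28} = {(1,x28)}
  {2} × {x26} = {(2,x26)}
  {2} × {x27} = {(2,x27)}
  {2} × {x28} = {(2,x28)}
  {0, 1} × {x26} = {(0,x26), (1,x26)}
  {0, 1} × {x27} = {(0,x27), (1,x27)}
  {0, 1} × {x28} = {(0,x28), (1,x28)}
  {1} × {x26, x27} = {(1,x26), (1,x27)}
  {1} × {x26, x28} = {(1,x26), (1,x28)}
  {1, 2} × {x26} = {(1,x26), (2,x26)}
  {1} × {x27, x28} = {(1,x27), (1,x28)}
  {1, 2} × {x27} = {(1,x27), (2,x27)}
  {1, 2} × {x28} = {(1,x28), (2,x28)}
  {2} × {x26, x27} = {(2,x26), (2,x27)}
  {2} × {x26, x28} = {(2,x26), (2,x28)}
  {2} × {x27, x28} = {(2,x27), (2,x28)}
  {0, 1, 2} × {x26} = {(0,x26), (1,x26), (2,x26)}
  {0, 1, 2} × {x27} = {(0,x27), (1,x27), (2,x27)}
  {0, 1, 2} × {x28} = {(0,x28), (1,x28), (2,x28)}
  {1} × {x26, x27, x28} = {(1,x26), (1,x27), (1,x28)}
  {2} × {x26, x27, x28} = {(2,x26), (2,x27), (2,x28)}
  {0, 1} × {x26, x27} = {(0,x26), (0,x27), (1,x26), (1,x27)}
  {0, 1} × {x26, x28} = {(0,x26), (0,x28), (1,x26), (1,x28)}
  {0, 1} × {x27, x28} = {(0,x27), (0,x28), (1,x27), (1,x28)}
  {1, 2} × {x26, x27} = {(1,x26), (1,x27), (2,x26), (2,x27)}
  {1, 2} × {x26, x28} = {(1,x26), (1,x28), (2,x26), (2,x28)}
  {1, 2} × {x27, x28} = {(1,x27), (1,x28), (2,x27), (2,x28)}
  {0, 1} × {x26, x27, x28} = {(0,x26), (0,x27), (0,x28), (1,x26), (1,x27), (1,x28)}
  {0, 1, 2} × {x26, x27} = {(0,x26), (0,x27), (1,x26), (1,x27), (2,x26), (2,x27)}
  {0, 1, 2} × {x26, x28} = {(0,x26), (0,x28), (1,x26), (1,x28), (2,x26), (2,x28)}
  {0, 1, 2} × {x27, x28} = {(0,x27), (0,x28), (1,x27), (1,x28), (2,x27), (2,x28)}
  {1, 2} × {x26, x27, x28} = {(1,x26), (1,x27), (1,x28), (2,x26), (2,x27), (2,x28)}
  {0, 1, 2} × {x26, x27, x28} = {(0,x26), (0,x27), (0,x28), (1,x26), (1,x27), (1,x28), (2,x26), (2,x27), (2,x28)}
These 36 distinct sets form the basis B.
Close under arbitrary unions to get τ_{X×Y}; counting gives |τ_{X×Y}| = 216.


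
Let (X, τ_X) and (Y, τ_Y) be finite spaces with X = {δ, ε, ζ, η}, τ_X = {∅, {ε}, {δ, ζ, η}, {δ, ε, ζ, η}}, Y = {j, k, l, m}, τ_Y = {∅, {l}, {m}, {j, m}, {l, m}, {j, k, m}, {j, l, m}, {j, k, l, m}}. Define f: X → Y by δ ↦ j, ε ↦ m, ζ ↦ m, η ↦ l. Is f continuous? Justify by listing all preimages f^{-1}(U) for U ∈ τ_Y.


f is NOT continuous.

Compute f^{-1}(U) for each U ∈ τ_Y:
  U = ∅: f^{-1}(U) = ∅ ∈ τ_X ✓.
  U = {l}: f^{-1}(U) = {η} ∉ τ_X ✗.
  U = {m}: f^{-1}(U) = {ε, ζ} ∉ τ_X ✗.
  U = {j, m}: f^{-1}(U) = {δ, ε, ζ} ∉ τ_X ✗.
  U = {l, m}: f^{-1}(U) = {ε, ζ, η} ∉ τ_X ✗.
  U = {j, k, m}: f^{-1}(U) = {δ, ε, ζ} ∉ τ_X ✗.
  U = {j, l, m}: f^{-1}(U) = {δ, ε, ζ, η} ∈ τ_X ✓.
  U = {j, k, l, m}: f^{-1}(U) = {δ, ε, ζ, η} ∈ τ_X ✓.
Found U = {l} with f^{-1}(U) = {η} not in τ_X. Therefore f is NOT continuous.


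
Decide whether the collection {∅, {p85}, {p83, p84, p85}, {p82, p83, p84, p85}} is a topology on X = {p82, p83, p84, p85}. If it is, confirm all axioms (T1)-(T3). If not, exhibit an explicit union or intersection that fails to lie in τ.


τ IS a topology on X.

Axiom (T1): ∅ ∈ τ? Yes; X ∈ τ? Yes.
Axiom (T2/T3): check pairwise unions and intersections of members of τ.
All pairwise intersections and unions checked — each lies in τ. Therefore τ satisfies (T1), (T2), (T3): it IS a topology on X.


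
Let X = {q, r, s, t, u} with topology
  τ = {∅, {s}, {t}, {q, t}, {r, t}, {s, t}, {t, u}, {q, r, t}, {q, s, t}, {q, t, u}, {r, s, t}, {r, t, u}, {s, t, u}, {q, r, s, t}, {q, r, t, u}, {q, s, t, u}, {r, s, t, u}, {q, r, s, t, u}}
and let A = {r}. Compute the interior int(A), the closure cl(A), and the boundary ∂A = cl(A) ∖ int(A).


int(A) = ∅, cl(A) = {r}, ∂A = {r}.

Closed sets in (X, τ) are complements of opens:
  closed(X, τ) = {∅, {q}, {r}, {s}, {u}, {q, r}, {q, s}, {q, u}, {r, s}, {r, u}, {s, u}, {q, r, s}, {q, r, u}, {q, s, u}, {r, s, u}, {q, r, s, u}, {q, r, t, u}, {q, r, s, t, u}}.
int(A) = ⋃ {U ∈ τ : U ⊆ A}. Opens contained in A: ∅.
Taking the union of these: int(A) = ∅.
cl(A) = ⋂ {C closed : A ⊆ C}. Closed sets containing A: {r}, {q, r}, {r, s}, {r, u}, {q, r, s}, {q, r, u}, {r, s, u}, {q, r, s, u}, {q, r, t, u}, {q, r, s, t, u}.
Intersecting these: cl(A) = {r}.
∂A = cl(A) ∖ int(A) = {r} ∖ ∅ = {r}.


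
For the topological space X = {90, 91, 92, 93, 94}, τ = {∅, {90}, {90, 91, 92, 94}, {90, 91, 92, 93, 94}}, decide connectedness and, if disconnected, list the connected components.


(X, τ) is connected.

Find clopen sets (U ∈ τ with X ∖ U ∈ τ):
  U = ∅, X ∖ U = {90, 91, 92, 93, 94} — both open, so U is clopen.
  U = {90, 91, 92, 93, 94}, X ∖ U = ∅ — both open, so U is clopen.
Only trivial clopens (∅ and X) exist, so (X, τ) is connected.
Compute connected components by grouping points that agree on all clopens:
  component: {90, 91, 92, 93, 94}


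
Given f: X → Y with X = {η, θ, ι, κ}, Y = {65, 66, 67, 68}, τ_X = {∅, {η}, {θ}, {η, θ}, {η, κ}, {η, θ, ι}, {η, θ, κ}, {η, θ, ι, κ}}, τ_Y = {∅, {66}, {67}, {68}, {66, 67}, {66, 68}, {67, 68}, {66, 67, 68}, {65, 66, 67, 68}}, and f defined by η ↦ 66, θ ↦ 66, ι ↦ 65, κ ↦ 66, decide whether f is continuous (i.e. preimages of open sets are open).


f IS continuous.

Compute f^{-1}(U) for each U ∈ τ_Y:
  U = ∅: f^{-1}(U) = ∅ ∈ τ_X ✓.
  U = {66}: f^{-1}(U) = {η, θ, κ} ∈ τ_X ✓.
  U = {67}: f^{-1}(U) = ∅ ∈ τ_X ✓.
  U = {68}: f^{-1}(U) = ∅ ∈ τ_X ✓.
  U = {66, 67}: f^{-1}(U) = {η, θ, κ} ∈ τ_X ✓.
  U = {66, 68}: f^{-1}(U) = {η, θ, κ} ∈ τ_X ✓.
  U = {67, 68}: f^{-1}(U) = ∅ ∈ τ_X ✓.
  U = {66, 67, 68}: f^{-1}(U) = {η, θ, κ} ∈ τ_X ✓.
  U = {65, 66, 67, 68}: f^{-1}(U) = {η, θ, ι, κ} ∈ τ_X ✓.
Every preimage lies in τ_X, so f IS continuous.


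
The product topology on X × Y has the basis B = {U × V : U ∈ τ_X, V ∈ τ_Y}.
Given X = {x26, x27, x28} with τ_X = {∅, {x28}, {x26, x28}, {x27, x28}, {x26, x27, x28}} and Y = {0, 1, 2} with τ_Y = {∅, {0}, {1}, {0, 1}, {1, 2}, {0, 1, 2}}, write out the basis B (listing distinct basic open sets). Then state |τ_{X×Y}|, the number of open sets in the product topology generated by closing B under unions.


Basis B = {∅ × ∅, {x28} × {0}, {x28} × {1}, {x26, x28} × {0}, {x26, x28} × {1}, {x27, x28} × {0}, {x27, x28} × {1}, {x28} × {0, 1}, {x28} × {1, 2}, {x26, x27, x28} × {0}, {x26, x27, x28} × {1}, {x28} × {0, 1, 2}, {x26, x28} × {0, 1}, {x26, x28} × {1, 2}, {x27, x28} × {0, 1}, {x27, x28} × {1, 2}, {x26, x28} × {0, 1, 2}, {x26, x27, x28} × {0, 1}, {x26, x27, x28} × {1, 2}, {x27, x28} × {0, 1, 2}, {x26, x27, x28} × {0, 1, 2}}; |τ_{X×Y}| = 70.

Enumerate products U × V with U ∈ τ_X, V ∈ τ_Y (deduplicated):
  ∅ × ∅ = {} (∅)
  {x28} × {0} = {(x28,0)}
  {x28} × {1} = {(x28,1)}
  {x26, x28} × {0} = {(x26,0), (x28,0)}
  {x26, x28} × {1} = {(x26,1), (x28,1)}
  {x27, x28} × {0} = {(x27,0), (x28,0)}
  {x27, x28} × {1} = {(x27,1), (x28,1)}
  {x28} × {0, 1} = {(x28,0), (x28,1)}
  {x28} × {1, 2} = {(x28,1), (x28,2)}
  {x26, x27, x28} × {0} = {(x26,0), (x27,0), (x28,0)}
  {x26, x27, x28} × {1} = {(x26,1), (x27,1), (x28,1)}
  {x28} × {0, 1, 2} = {(x28,0), (x28,1), (x28,2)}
  {x26, x28} × {0, 1} = {(x26,0), (x26,1), (x28,0), (x28,1)}
  {x26, x28} × {1, 2} = {(x26,1), (x26,2), (x28,1), (x28,2)}
  {x27, x28} × {0, 1} = {(x27,0), (x27,1), (x28,0), (x28,1)}
  {x27, x28} × {1, 2} = {(x27,1), (x27,2), (x28,1), (x28,2)}
  {x26, x28} × {0, 1, 2} = {(x26,0), (x26,1), (x26,2), (x28,0), (x28,1), (x28,2)}
  {x26, x27, x28} × {0, 1} = {(x26,0), (x26,1), (x27,0), (x27,1), (x28,0), (x28,1)}
  {x26, x27, x28} × {1, 2} = {(x26,1), (x26,2), (x27,1), (x27,2), (x28,1), (x28,2)}
  {x27, x28} × {0, 1, 2} = {(x27,0), (x27,1), (x27,2), (x28,0), (x28,1), (x28,2)}
  {x26, x27, x28} × {0, 1, 2} = {(x26,0), (x26,1), (x26,2), (x27,0), (x27,1), (x27,2), (x28,0), (x28,1), (x28,2)}
These 21 distinct sets form the basis B.
Close under arbitrary unions to get τ_{X×Y}; counting gives |τ_{X×Y}| = 70.


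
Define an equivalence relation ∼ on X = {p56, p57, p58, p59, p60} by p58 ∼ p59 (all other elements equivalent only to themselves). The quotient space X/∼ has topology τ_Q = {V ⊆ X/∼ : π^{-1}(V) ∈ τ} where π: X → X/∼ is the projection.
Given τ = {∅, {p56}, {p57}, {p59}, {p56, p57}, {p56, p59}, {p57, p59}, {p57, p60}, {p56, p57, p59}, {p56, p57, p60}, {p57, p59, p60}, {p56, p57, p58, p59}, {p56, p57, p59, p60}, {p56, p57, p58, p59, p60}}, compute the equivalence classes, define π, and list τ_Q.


X/∼ = {[p56], [p57], [p58=p59], [p60]}; |τ_Q| = 8.

Equivalence classes: [p56], [p57], [p58=p59], [p60].
Quotient map π: X → X/∼ sends p56 ↦ [p56], p57 ↦ [p57], p58 ↦ [p58=p59], p59 ↦ [p58=p59], p60 ↦ [p60].
For each subset V ⊆ X/∼, compute π^{-1}(V) ⊆ X and check whether π^{-1}(V) ∈ τ. V is open in τ_Q iff π^{-1}(V) ∈ τ.
  V = {}: π^{-1}(V) = ∅ ∈ τ ✓.
  V = {[p56]}: π^{-1}(V) = {p56} ∈ τ ✓.
  V = {[p57]}: π^{-1}(V) = {p57} ∈ τ ✓.
  V = {[p56], [p57]}: π^{-1}(V) = {p56, p57} ∈ τ ✓.
  V = {[p58=p59]}: π^{-1}(V) = {p58, p59} ∉ τ ✗.
  V = {[p56], [p58=p59]}: π^{-1}(V) = {p56, p58, p59} ∉ τ ✗.
  V = {[p57], [p58=p59]}: π^{-1}(V) = {p57, p58, p59} ∉ τ ✗.
  V = {[p56], [p57], [p58=p59]}: π^{-1}(V) = {p56, p57, p58, p59} ∈ τ ✓.
  V = {[p60]}: π^{-1}(V) = {p60} ∉ τ ✗.
  V = {[p56], [p60]}: π^{-1}(V) = {p56, p60} ∉ τ ✗.
  V = {[p57], [p60]}: π^{-1}(V) = {p57, p60} ∈ τ ✓.
  V = {[p56], [p57], [p60]}: π^{-1}(V) = {p56, p57, p60} ∈ τ ✓.
  V = {[p58=p59], [p60]}: π^{-1}(V) = {p58, p59, p60} ∉ τ ✗.
  V = {[p56], [p58=p59], [p60]}: π^{-1}(V) = {p56, p58, p59, p60} ∉ τ ✗.
  V = {[p57], [p58=p59], [p60]}: π^{-1}(V) = {p57, p58, p59, p60} ∉ τ ✗.
  V = {[p56], [p57], [p58=p59], [p60]}: π^{-1}(V) = {p56, p57, p58, p59, p60} ∈ τ ✓.
Open sets in the quotient: τ_Q = {{}, {[p56]}, {[p57]}, {[p56], [p57]}, {[p56], [p57], [p58=p59]}, {[p57], [p60]}, {[p56], [p57], [p60]}, {[p56], [p57], [p58=p59], [p60]}} (8 elements).


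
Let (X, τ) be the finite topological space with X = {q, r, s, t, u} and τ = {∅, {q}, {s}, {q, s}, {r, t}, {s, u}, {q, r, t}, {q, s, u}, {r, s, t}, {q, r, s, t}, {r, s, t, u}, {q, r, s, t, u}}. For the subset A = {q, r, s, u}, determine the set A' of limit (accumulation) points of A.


A' = {t, u}

For each x ∈ X, list the open sets U ∈ τ with x ∈ U, then check whether U ∩ (A ∖ {x}) ≠ ∅ for every such U.
  x = q: open {q} ∋ x has {q} ∩ (A ∖ {q}) = ∅, so x is NOT a limit point.
  x = r: open {r, t} ∋ x has {r, t} ∩ (A ∖ {r}) = ∅, so x is NOT a limit point.
  x = s: open {s} ∋ x has {s} ∩ (A ∖ {s}) = ∅, so x is NOT a limit point.
  x = t: opens ∋ x are {r, t}, {q, r, t}, {r, s, t}, {q, r, s, t}, {r, s, t, u}, {q, r, s, t, u}; each meets A ∖ {t}, so x IS a limit point.
  x = u: opens ∋ x are {s, u}, {q, s, u}, {r, s, t, u}, {q, r, s, t, u}; each meets A ∖ {u}, so x IS a limit point.
Collecting: A' = {t, u}.


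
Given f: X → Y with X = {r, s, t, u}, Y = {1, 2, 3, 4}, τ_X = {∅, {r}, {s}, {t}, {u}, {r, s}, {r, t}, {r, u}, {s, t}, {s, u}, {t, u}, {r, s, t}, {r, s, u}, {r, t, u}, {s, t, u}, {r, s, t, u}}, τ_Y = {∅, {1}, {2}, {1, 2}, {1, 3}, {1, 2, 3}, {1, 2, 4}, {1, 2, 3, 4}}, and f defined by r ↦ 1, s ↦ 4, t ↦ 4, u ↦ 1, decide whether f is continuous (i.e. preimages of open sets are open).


f IS continuous.

Compute f^{-1}(U) for each U ∈ τ_Y:
  U = ∅: f^{-1}(U) = ∅ ∈ τ_X ✓.
  U = {1}: f^{-1}(U) = {r, u} ∈ τ_X ✓.
  U = {2}: f^{-1}(U) = ∅ ∈ τ_X ✓.
  U = {1, 2}: f^{-1}(U) = {r, u} ∈ τ_X ✓.
  U = {1, 3}: f^{-1}(U) = {r, u} ∈ τ_X ✓.
  U = {1, 2, 3}: f^{-1}(U) = {r, u} ∈ τ_X ✓.
  U = {1, 2, 4}: f^{-1}(U) = {r, s, t, u} ∈ τ_X ✓.
  U = {1, 2, 3, 4}: f^{-1}(U) = {r, s, t, u} ∈ τ_X ✓.
Every preimage lies in τ_X, so f IS continuous.


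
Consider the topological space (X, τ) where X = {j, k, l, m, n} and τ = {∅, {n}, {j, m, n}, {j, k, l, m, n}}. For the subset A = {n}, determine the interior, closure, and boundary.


int(A) = {n}, cl(A) = {j, k, l, m, n}, ∂A = {j, k, l, m}.

Closed sets in (X, τ) are complements of opens:
  closed(X, τ) = {∅, {k, l}, {j, k, l, m}, {j, k, l, m, n}}.
int(A) = ⋃ {U ∈ τ : U ⊆ A}. Opens contained in A: ∅, {n}.
Taking the union of these: int(A) = {n}.
cl(A) = ⋂ {C closed : A ⊆ C}. Closed sets containing A: {j, k, l, m, n}.
Intersecting these: cl(A) = {j, k, l, m, n}.
∂A = cl(A) ∖ int(A) = {j, k, l, m, n} ∖ {n} = {j, k, l, m}.


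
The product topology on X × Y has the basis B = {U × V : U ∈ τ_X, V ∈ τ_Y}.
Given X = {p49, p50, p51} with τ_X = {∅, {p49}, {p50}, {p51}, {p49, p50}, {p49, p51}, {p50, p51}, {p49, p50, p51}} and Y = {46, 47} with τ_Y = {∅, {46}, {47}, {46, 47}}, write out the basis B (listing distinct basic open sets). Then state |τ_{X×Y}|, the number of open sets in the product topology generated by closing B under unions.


Basis B = {∅ × ∅, {p49} × {46}, {p49} × {47}, {p50} × {46}, {p50} × {47}, {p51} × {46}, {p51} × {47}, {p49} × {46, 47}, {p49, p50} × {46}, {p49, p51} × {46}, {p49, p50} × {47}, {p49, p51} × {47}, {p50} × {46, 47}, {p50, p51} × {46}, {p50, p51} × {47}, {p51} × {46, 47}, {p49, p50, p51} × {46}, {p49, p50, p51} × {47}, {p49, p50} × {46, 47}, {p49, p51} × {46, 47}, {p50, p51} × {46, 47}, {p49, p50, p51} × {46, 47}}; |τ_{X×Y}| = 64.

Enumerate products U × V with U ∈ τ_X, V ∈ τ_Y (deduplicated):
  ∅ × ∅ = {} (∅)
  {p49} × {46} = {(p49,46)}
  {p49} × {47} = {(p49,47)}
  {p50} × {46} = {(p50,46)}
  {p50} × {47} = {(p50,47)}
  {p51} × {46} = {(p51,46)}
  {p51} × {47} = {(p51,47)}
  {p49} × {46, 47} = {(p49,46), (p49,47)}
  {p49, p50} × {46} = {(p49,46), (p50,46)}
  {p49, p51} × {46} = {(p49,46), (p51,46)}
  {p49, p50} × {47} = {(p49,47), (p50,47)}
  {p49, p51} × {47} = {(p49,47), (p51,47)}
  {p50} × {46, 47} = {(p50,46), (p50,47)}
  {p50, p51} × {46} = {(p50,46), (p51,46)}
  {p50, p51} × {47} = {(p50,47), (p51,47)}
  {p51} × {46, 47} = {(p51,46), (p51,47)}
  {p49, p50, p51} × {46} = {(p49,46), (p50,46), (p51,46)}
  {p49, p50, p51} × {47} = {(p49,47), (p50,47), (p51,47)}
  {p49, p50} × {46, 47} = {(p49,46), (p49,47), (p50,46), (p50,47)}
  {p49, p51} × {46, 47} = {(p49,46), (p49,47), (p51,46), (p51,47)}
  {p50, p51} × {46, 47} = {(p50,46), (p50,47), (p51,46), (p51,47)}
  {p49, p50, p51} × {46, 47} = {(p49,46), (p49,47), (p50,46), (p50,47), (p51,46), (p51,47)}
These 22 distinct sets form the basis B.
Close under arbitrary unions to get τ_{X×Y}; counting gives |τ_{X×Y}| = 64.


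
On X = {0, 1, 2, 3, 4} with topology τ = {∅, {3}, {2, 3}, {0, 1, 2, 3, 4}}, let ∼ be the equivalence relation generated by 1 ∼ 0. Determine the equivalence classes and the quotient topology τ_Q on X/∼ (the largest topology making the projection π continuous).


X/∼ = {[0=1], [2], [3], [4]}; |τ_Q| = 4.

Equivalence classes: [0=1], [2], [3], [4].
Quotient map π: X → X/∼ sends 0 ↦ [0=1], 1 ↦ [0=1], 2 ↦ [2], 3 ↦ [3], 4 ↦ [4].
For each subset V ⊆ X/∼, compute π^{-1}(V) ⊆ X and check whether π^{-1}(V) ∈ τ. V is open in τ_Q iff π^{-1}(V) ∈ τ.
  V = {}: π^{-1}(V) = ∅ ∈ τ ✓.
  V = {[0=1]}: π^{-1}(V) = {0, 1} ∉ τ ✗.
  V = {[2]}: π^{-1}(V) = {2} ∉ τ ✗.
  V = {[0=1], [2]}: π^{-1}(V) = {0, 1, 2} ∉ τ ✗.
  V = {[3]}: π^{-1}(V) = {3} ∈ τ ✓.
  V = {[0=1], [3]}: π^{-1}(V) = {0, 1, 3} ∉ τ ✗.
  V = {[2], [3]}: π^{-1}(V) = {2, 3} ∈ τ ✓.
  V = {[0=1], [2], [3]}: π^{-1}(V) = {0, 1, 2, 3} ∉ τ ✗.
  V = {[4]}: π^{-1}(V) = {4} ∉ τ ✗.
  V = {[0=1], [4]}: π^{-1}(V) = {0, 1, 4} ∉ τ ✗.
  V = {[2], [4]}: π^{-1}(V) = {2, 4} ∉ τ ✗.
  V = {[0=1], [2], [4]}: π^{-1}(V) = {0, 1, 2, 4} ∉ τ ✗.
  V = {[3], [4]}: π^{-1}(V) = {3, 4} ∉ τ ✗.
  V = {[0=1], [3], [4]}: π^{-1}(V) = {0, 1, 3, 4} ∉ τ ✗.
  V = {[2], [3], [4]}: π^{-1}(V) = {2, 3, 4} ∉ τ ✗.
  V = {[0=1], [2], [3], [4]}: π^{-1}(V) = {0, 1, 2, 3, 4} ∈ τ ✓.
Open sets in the quotient: τ_Q = {{}, {[3]}, {[2], [3]}, {[0=1], [2], [3], [4]}} (4 elements).


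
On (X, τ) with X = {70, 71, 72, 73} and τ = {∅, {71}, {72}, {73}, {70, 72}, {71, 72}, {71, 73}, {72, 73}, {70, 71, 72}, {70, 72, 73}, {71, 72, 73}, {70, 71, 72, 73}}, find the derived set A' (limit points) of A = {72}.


A' = {70}

For each x ∈ X, list the open sets U ∈ τ with x ∈ U, then check whether U ∩ (A ∖ {x}) ≠ ∅ for every such U.
  x = 70: opens ∋ x are {70, 72}, {70, 71, 72}, {70, 72, 73}, {70, 71, 72, 73}; each meets A ∖ {70}, so x IS a limit point.
  x = 71: open {71} ∋ x has {71} ∩ (A ∖ {71}) = ∅, so x is NOT a limit point.
  x = 72: open {72} ∋ x has {72} ∩ (A ∖ {72}) = ∅, so x is NOT a limit point.
  x = 73: open {73} ∋ x has {73} ∩ (A ∖ {73}) = ∅, so x is NOT a limit point.
Collecting: A' = {70}.


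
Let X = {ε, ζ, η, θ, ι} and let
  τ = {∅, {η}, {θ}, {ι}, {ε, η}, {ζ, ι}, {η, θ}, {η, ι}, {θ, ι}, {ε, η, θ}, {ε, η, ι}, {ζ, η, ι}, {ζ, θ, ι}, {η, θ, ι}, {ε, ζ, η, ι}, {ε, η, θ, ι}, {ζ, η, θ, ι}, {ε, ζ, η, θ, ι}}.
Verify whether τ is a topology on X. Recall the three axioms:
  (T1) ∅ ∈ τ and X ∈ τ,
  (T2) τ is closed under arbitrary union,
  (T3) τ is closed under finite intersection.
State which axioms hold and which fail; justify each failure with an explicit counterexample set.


τ IS a topology on X.

Axiom (T1): ∅ ∈ τ? Yes; X ∈ τ? Yes.
Axiom (T2/T3): check pairwise unions and intersections of members of τ.
All pairwise intersections and unions checked — each lies in τ. Therefore τ satisfies (T1), (T2), (T3): it IS a topology on X.


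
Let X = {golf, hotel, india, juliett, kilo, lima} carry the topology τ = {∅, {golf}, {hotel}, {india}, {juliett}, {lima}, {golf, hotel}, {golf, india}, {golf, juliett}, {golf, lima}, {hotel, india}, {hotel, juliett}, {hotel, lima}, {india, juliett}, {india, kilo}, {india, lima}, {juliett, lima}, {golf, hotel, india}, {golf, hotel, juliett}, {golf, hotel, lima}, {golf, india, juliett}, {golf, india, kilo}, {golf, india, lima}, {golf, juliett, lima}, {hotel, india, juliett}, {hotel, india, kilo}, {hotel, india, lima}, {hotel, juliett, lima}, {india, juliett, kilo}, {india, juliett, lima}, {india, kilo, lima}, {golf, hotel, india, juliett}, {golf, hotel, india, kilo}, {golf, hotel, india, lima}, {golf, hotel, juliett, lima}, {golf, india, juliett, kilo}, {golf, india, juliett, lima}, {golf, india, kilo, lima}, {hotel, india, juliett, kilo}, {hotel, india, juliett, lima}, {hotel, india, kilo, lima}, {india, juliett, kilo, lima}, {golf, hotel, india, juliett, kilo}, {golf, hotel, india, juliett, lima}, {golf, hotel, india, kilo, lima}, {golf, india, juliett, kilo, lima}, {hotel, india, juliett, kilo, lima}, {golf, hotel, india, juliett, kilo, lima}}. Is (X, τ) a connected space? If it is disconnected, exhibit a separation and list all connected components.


(X, τ) is disconnected; components = [{golf}, {hotel}, {juliett}, {lima}, {india, kilo}].

Find clopen sets (U ∈ τ with X ∖ U ∈ τ):
  U = ∅, X ∖ U = {golf, hotel, india, juliett, kilo, lima} — both open, so U is clopen.
  U = {golf}, X ∖ U = {hotel, india, juliett, kilo, lima} — both open, so U is clopen.
  U = {hotel}, X ∖ U = {golf, india, juliett, kilo, lima} — both open, so U is clopen.
  U = {juliett}, X ∖ U = {golf, hotel, india, kilo, lima} — both open, so U is clopen.
  U = {lima}, X ∖ U = {golf, hotel, india, juliett, kilo} — both open, so U is clopen.
  U = {golf, hotel}, X ∖ U = {india, juliett, kilo, lima} — both open, so U is clopen.
  U = {golf, juliett}, X ∖ U = {hotel, india, kilo, lima} — both open, so U is clopen.
  U = {golf, lima}, X ∖ U = {hotel, india, juliett, kilo} — both open, so U is clopen.
  U = {hotel, juliett}, X ∖ U = {golf, india, kilo, lima} — both open, so U is clopen.
  U = {hotel, lima}, X ∖ U = {golf, india, juliett, kilo} — both open, so U is clopen.
  U = {india, kilo}, X ∖ U = {golf, hotel, juliett, lima} — both open, so U is clopen.
  U = {juliett, lima}, X ∖ U = {golf, hotel, india, kilo} — both open, so U is clopen.
  U = {golf, hotel, juliett}, X ∖ U = {india, kilo, lima} — both open, so U is clopen.
  U = {golf, hotel, lima}, X ∖ U = {india, juliett, kilo} — both open, so U is clopen.
  U = {golf, india, kilo}, X ∖ U = {hotel, juliett, lima} — both open, so U is clopen.
  U = {golf, juliett, lima}, X ∖ U = {hotel, india, kilo} — both open, so U is clopen.
  U = {hotel, india, kilo}, X ∖ U = {golf, juliett, lima} — both open, so U is clopen.
  U = {hotel, juliett, lima}, X ∖ U = {golf, india, kilo} — both open, so U is clopen.
  U = {india, juliett, kilo}, X ∖ U = {golf, hotel, lima} — both open, so U is clopen.
  U = {india, kilo, lima}, X ∖ U = {golf, hotel, juliett} — both open, so U is clopen.
  U = {golf, hotel, india, kilo}, X ∖ U = {juliett, lima} — both open, so U is clopen.
  U = {golf, hotel, juliett, lima}, X ∖ U = {india, kilo} — both open, so U is clopen.
  U = {golf, india, juliett, kilo}, X ∖ U = {hotel, lima} — both open, so U is clopen.
  U = {golf, india, kilo, lima}, X ∖ U = {hotel, juliett} — both open, so U is clopen.
  U = {hotel, india, juliett, kilo}, X ∖ U = {golf, lima} — both open, so U is clopen.
  U = {hotel, india, kilo, lima}, X ∖ U = {golf, juliett} — both open, so U is clopen.
  U = {india, juliett, kilo, lima}, X ∖ U = {golf, hotel} — both open, so U is clopen.
  U = {golf, hotel, india, juliett, kilo}, X ∖ U = {lima} — both open, so U is clopen.
  U = {golf, hotel, india, kilo, lima}, X ∖ U = {juliett} — both open, so U is clopen.
  U = {golf, india, juliett, kilo, lima}, X ∖ U = {hotel} — both open, so U is clopen.
  U = {hotel, india, juliett, kilo, lima}, X ∖ U = {golf} — both open, so U is clopen.
  U = {golf, hotel, india, juliett, kilo, lima}, X ∖ U = ∅ — both open, so U is clopen.
Nontrivial clopen(s) exist: e.g. {golf}. So (X, τ) is disconnected.
Compute connected components by grouping points that agree on all clopens:
  component: {golf}
  component: {hotel}
  component: {juliett}
  component: {lima}
  component: {india, kilo}


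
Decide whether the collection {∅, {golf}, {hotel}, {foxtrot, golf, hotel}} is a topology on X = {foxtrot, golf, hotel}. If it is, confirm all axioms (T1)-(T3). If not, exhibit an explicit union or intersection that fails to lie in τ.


τ is NOT a topology on X.

Axiom (T1): ∅ ∈ τ? Yes; X ∈ τ? Yes.
Axiom (T2/T3): check pairwise unions and intersections of members of τ.
Counterexample for (T2): {golf} ∪ {hotel} = {golf, hotel} ∉ τ. Therefore τ is NOT a topology.


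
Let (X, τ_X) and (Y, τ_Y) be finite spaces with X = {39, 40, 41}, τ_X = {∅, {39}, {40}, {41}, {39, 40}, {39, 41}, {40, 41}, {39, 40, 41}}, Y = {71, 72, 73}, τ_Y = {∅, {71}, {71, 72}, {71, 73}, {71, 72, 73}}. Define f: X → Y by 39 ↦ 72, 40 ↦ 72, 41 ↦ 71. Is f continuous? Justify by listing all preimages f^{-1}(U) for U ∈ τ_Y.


f IS continuous.

Compute f^{-1}(U) for each U ∈ τ_Y:
  U = ∅: f^{-1}(U) = ∅ ∈ τ_X ✓.
  U = {71}: f^{-1}(U) = {41} ∈ τ_X ✓.
  U = {71, 72}: f^{-1}(U) = {39, 40, 41} ∈ τ_X ✓.
  U = {71, 73}: f^{-1}(U) = {41} ∈ τ_X ✓.
  U = {71, 72, 73}: f^{-1}(U) = {39, 40, 41} ∈ τ_X ✓.
Every preimage lies in τ_X, so f IS continuous.


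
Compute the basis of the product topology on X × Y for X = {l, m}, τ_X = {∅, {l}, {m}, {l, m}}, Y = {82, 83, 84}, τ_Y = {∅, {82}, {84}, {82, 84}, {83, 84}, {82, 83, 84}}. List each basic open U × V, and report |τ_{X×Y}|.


Basis B = {∅ × ∅, {l} × {82}, {l} × {84}, {m} × {82}, {m} × {84}, {l} × {82, 84}, {l, m} × {82}, {l} × {83, 84}, {l, m} × {84}, {m} × {82, 84}, {m} × {83, 84}, {l} × {82, 83, 84}, {m} × {82, 83, 84}, {l, m} × {82, 84}, {l, m} × {83, 84}, {l, m} × {82, 83, 84}}; |τ_{X×Y}| = 36.

Enumerate products U × V with U ∈ τ_X, V ∈ τ_Y (deduplicated):
  ∅ × ∅ = {} (∅)
  {l} × {82} = {(l,82)}
  {l} × {84} = {(l,84)}
  {m} × {82} = {(m,82)}
  {m} × {84} = {(m,84)}
  {l} × {82, 84} = {(l,82), (l,84)}
  {l, m} × {82} = {(l,82), (m,82)}
  {l} × {83, 84} = {(l,83), (l,84)}
  {l, m} × {84} = {(l,84), (m,84)}
  {m} × {82, 84} = {(m,82), (m,84)}
  {m} × {83, 84} = {(m,83), (m,84)}
  {l} × {82, 83, 84} = {(l,82), (l,83), (l,84)}
  {m} × {82, 83, 84} = {(m,82), (m,83), (m,84)}
  {l, m} × {82, 84} = {(l,82), (l,84), (m,82), (m,84)}
  {l, m} × {83, 84} = {(l,83), (l,84), (m,83), (m,84)}
  {l, m} × {82, 83, 84} = {(l,82), (l,83), (l,84), (m,82), (m,83), (m,84)}
These 16 distinct sets form the basis B.
Close under arbitrary unions to get τ_{X×Y}; counting gives |τ_{X×Y}| = 36.


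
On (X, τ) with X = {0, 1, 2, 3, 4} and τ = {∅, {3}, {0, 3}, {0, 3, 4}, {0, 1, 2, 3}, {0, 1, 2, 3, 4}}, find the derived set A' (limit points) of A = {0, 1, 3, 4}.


A' = {0, 1, 2, 4}

For each x ∈ X, list the open sets U ∈ τ with x ∈ U, then check whether U ∩ (A ∖ {x}) ≠ ∅ for every such U.
  x = 0: opens ∋ x are {0, 3}, {0, 3, 4}, {0, 1, 2, 3}, {0, 1, 2, 3, 4}; each meets A ∖ {0}, so x IS a limit point.
  x = 1: opens ∋ x are {0, 1, 2, 3}, {0, 1, 2, 3, 4}; each meets A ∖ {1}, so x IS a limit point.
  x = 2: opens ∋ x are {0, 1, 2, 3}, {0, 1, 2, 3, 4}; each meets A ∖ {2}, so x IS a limit point.
  x = 3: open {3} ∋ x has {3} ∩ (A ∖ {3}) = ∅, so x is NOT a limit point.
  x = 4: opens ∋ x are {0, 3, 4}, {0, 1, 2, 3, 4}; each meets A ∖ {4}, so x IS a limit point.
Collecting: A' = {0, 1, 2, 4}.


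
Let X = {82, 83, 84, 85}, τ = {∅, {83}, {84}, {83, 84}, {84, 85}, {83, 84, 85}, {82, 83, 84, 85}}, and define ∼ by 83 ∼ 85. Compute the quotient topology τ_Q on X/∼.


X/∼ = {[82], [83=85], [84]}; |τ_Q| = 4.

Equivalence classes: [82], [83=85], [84].
Quotient map π: X → X/∼ sends 82 ↦ [82], 83 ↦ [83=85], 84 ↦ [84], 85 ↦ [83=85].
For each subset V ⊆ X/∼, compute π^{-1}(V) ⊆ X and check whether π^{-1}(V) ∈ τ. V is open in τ_Q iff π^{-1}(V) ∈ τ.
  V = {}: π^{-1}(V) = ∅ ∈ τ ✓.
  V = {[82]}: π^{-1}(V) = {82} ∉ τ ✗.
  V = {[83=85]}: π^{-1}(V) = {83, 85} ∉ τ ✗.
  V = {[82], [83=85]}: π^{-1}(V) = {82, 83, 85} ∉ τ ✗.
  V = {[84]}: π^{-1}(V) = {84} ∈ τ ✓.
  V = {[82], [84]}: π^{-1}(V) = {82, 84} ∉ τ ✗.
  V = {[83=85], [84]}: π^{-1}(V) = {83, 84, 85} ∈ τ ✓.
  V = {[82], [83=85], [84]}: π^{-1}(V) = {82, 83, 84, 85} ∈ τ ✓.
Open sets in the quotient: τ_Q = {{}, {[84]}, {[83=85], [84]}, {[82], [83=85], [84]}} (4 elements).


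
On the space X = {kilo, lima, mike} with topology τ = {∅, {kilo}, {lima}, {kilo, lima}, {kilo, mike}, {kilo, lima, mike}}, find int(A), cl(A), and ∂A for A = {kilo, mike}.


int(A) = {kilo, mike}, cl(A) = {kilo, mike}, ∂A = ∅.

Closed sets in (X, τ) are complements of opens:
  closed(X, τ) = {∅, {lima}, {mike}, {kilo, mike}, {lima, mike}, {kilo, lima, mike}}.
int(A) = ⋃ {U ∈ τ : U ⊆ A}. Opens contained in A: ∅, {kilo}, {kilo, mike}.
Taking the union of these: int(A) = {kilo, mike}.
cl(A) = ⋂ {C closed : A ⊆ C}. Closed sets containing A: {kilo, mike}, {kilo, lima, mike}.
Intersecting these: cl(A) = {kilo, mike}.
∂A = cl(A) ∖ int(A) = {kilo, mike} ∖ {kilo, mike} = ∅.


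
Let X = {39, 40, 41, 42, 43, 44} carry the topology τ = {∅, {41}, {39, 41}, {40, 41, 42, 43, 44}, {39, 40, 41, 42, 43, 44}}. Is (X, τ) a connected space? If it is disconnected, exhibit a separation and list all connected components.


(X, τ) is connected.

Find clopen sets (U ∈ τ with X ∖ U ∈ τ):
  U = ∅, X ∖ U = {39, 40, 41, 42, 43, 44} — both open, so U is clopen.
  U = {39, 40, 41, 42, 43, 44}, X ∖ U = ∅ — both open, so U is clopen.
Only trivial clopens (∅ and X) exist, so (X, τ) is connected.
Compute connected components by grouping points that agree on all clopens:
  component: {39, 40, 41, 42, 43, 44}


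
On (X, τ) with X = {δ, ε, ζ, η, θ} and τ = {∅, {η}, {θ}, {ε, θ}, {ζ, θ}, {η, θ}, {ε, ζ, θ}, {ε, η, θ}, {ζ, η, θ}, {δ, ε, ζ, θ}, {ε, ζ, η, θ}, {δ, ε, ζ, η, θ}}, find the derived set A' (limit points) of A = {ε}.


A' = {δ}

For each x ∈ X, list the open sets U ∈ τ with x ∈ U, then check whether U ∩ (A ∖ {x}) ≠ ∅ for every such U.
  x = δ: opens ∋ x are {δ, ε, ζ, θ}, {δ, ε, ζ, η, θ}; each meets A ∖ {δ}, so x IS a limit point.
  x = ε: open {ε, θ} ∋ x has {ε, θ} ∩ (A ∖ {ε}) = ∅, so x is NOT a limit point.
  x = ζ: open {ζ, θ} ∋ x has {ζ, θ} ∩ (A ∖ {ζ}) = ∅, so x is NOT a limit point.
  x = η: open {η} ∋ x has {η} ∩ (A ∖ {η}) = ∅, so x is NOT a limit point.
  x = θ: open {θ} ∋ x has {θ} ∩ (A ∖ {θ}) = ∅, so x is NOT a limit point.
Collecting: A' = {δ}.


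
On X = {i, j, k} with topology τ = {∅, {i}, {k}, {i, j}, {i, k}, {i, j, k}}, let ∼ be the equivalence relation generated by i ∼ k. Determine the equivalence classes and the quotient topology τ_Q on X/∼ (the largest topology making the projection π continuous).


X/∼ = {[i=k], [j]}; |τ_Q| = 3.

Equivalence classes: [i=k], [j].
Quotient map π: X → X/∼ sends i ↦ [i=k], j ↦ [j], k ↦ [i=k].
For each subset V ⊆ X/∼, compute π^{-1}(V) ⊆ X and check whether π^{-1}(V) ∈ τ. V is open in τ_Q iff π^{-1}(V) ∈ τ.
  V = {}: π^{-1}(V) = ∅ ∈ τ ✓.
  V = {[i=k]}: π^{-1}(V) = {i, k} ∈ τ ✓.
  V = {[j]}: π^{-1}(V) = {j} ∉ τ ✗.
  V = {[i=k], [j]}: π^{-1}(V) = {i, j, k} ∈ τ ✓.
Open sets in the quotient: τ_Q = {{}, {[i=k]}, {[i=k], [j]}} (3 elements).


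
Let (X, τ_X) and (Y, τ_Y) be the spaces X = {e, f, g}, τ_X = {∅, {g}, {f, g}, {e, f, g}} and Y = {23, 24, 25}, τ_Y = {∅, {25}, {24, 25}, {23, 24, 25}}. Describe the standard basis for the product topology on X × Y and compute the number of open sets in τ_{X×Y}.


Basis B = {∅ × ∅, {g} × {25}, {f, g} × {25}, {g} × {24, 25}, {e, f, g} × {25}, {g} × {23, 24, 25}, {f, g} × {24, 25}, {e, f, g} × {24, 25}, {f, g} × {23, 24, 25}, {e, f, g} × {23, 24, 25}}; |τ_{X×Y}| = 20.

Enumerate products U × V with U ∈ τ_X, V ∈ τ_Y (deduplicated):
  ∅ × ∅ = {} (∅)
  {g} × {25} = {(g,25)}
  {f, g} × {25} = {(f,25), (g,25)}
  {g} × {24, 25} = {(g,24), (g,25)}
  {e, f, g} × {25} = {(e,25), (f,25), (g,25)}
  {g} × {23, 24, 25} = {(g,23), (g,24), (g,25)}
  {f, g} × {24, 25} = {(f,24), (f,25), (g,24), (g,25)}
  {e, f, g} × {24, 25} = {(e,24), (e,25), (f,24), (f,25), (g,24), (g,25)}
  {f, g} × {23, 24, 25} = {(f,23), (f,24), (f,25), (g,23), (g,24), (g,25)}
  {e, f, g} × {23, 24, 25} = {(e,23), (e,24), (e,25), (f,23), (f,24), (f,25), (g,23), (g,24), (g,25)}
These 10 distinct sets form the basis B.
Close under arbitrary unions to get τ_{X×Y}; counting gives |τ_{X×Y}| = 20.


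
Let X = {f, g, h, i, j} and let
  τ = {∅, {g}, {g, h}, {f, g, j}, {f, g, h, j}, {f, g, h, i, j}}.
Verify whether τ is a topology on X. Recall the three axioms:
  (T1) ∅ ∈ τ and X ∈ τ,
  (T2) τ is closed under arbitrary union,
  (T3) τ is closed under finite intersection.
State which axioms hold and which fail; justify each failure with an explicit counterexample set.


τ IS a topology on X.

Axiom (T1): ∅ ∈ τ? Yes; X ∈ τ? Yes.
Axiom (T2/T3): check pairwise unions and intersections of members of τ.
All pairwise intersections and unions checked — each lies in τ. Therefore τ satisfies (T1), (T2), (T3): it IS a topology on X.


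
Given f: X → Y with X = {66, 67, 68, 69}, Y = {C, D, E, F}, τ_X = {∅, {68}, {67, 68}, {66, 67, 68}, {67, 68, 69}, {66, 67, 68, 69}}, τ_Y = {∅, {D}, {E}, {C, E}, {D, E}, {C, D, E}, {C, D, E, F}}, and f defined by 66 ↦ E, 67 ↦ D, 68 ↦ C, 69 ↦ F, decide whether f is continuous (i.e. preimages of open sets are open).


f is NOT continuous.

Compute f^{-1}(U) for each U ∈ τ_Y:
  U = ∅: f^{-1}(U) = ∅ ∈ τ_X ✓.
  U = {D}: f^{-1}(U) = {67} ∉ τ_X ✗.
  U = {E}: f^{-1}(U) = {66} ∉ τ_X ✗.
  U = {C, E}: f^{-1}(U) = {66, 68} ∉ τ_X ✗.
  U = {D, E}: f^{-1}(U) = {66, 67} ∉ τ_X ✗.
  U = {C, D, E}: f^{-1}(U) = {66, 67, 68} ∈ τ_X ✓.
  U = {C, D, E, F}: f^{-1}(U) = {66, 67, 68, 69} ∈ τ_X ✓.
Found U = {D} with f^{-1}(U) = {67} not in τ_X. Therefore f is NOT continuous.


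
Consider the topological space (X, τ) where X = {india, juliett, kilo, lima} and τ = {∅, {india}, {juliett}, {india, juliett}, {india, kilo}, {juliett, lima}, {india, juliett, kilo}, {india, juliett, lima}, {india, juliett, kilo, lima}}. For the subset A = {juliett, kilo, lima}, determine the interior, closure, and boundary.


int(A) = {juliett, lima}, cl(A) = {juliett, kilo, lima}, ∂A = {kilo}.

Closed sets in (X, τ) are complements of opens:
  closed(X, τ) = {∅, {kilo}, {lima}, {india, kilo}, {juliett, lima}, {kilo, lima}, {india, kilo, lima}, {juliett, kilo, lima}, {india, juliett, kilo, lima}}.
int(A) = ⋃ {U ∈ τ : U ⊆ A}. Opens contained in A: ∅, {juliett}, {juliett, lima}.
Taking the union of these: int(A) = {juliett, lima}.
cl(A) = ⋂ {C closed : A ⊆ C}. Closed sets containing A: {juliett, kilo, lima}, {india, juliett, kilo, lima}.
Intersecting these: cl(A) = {juliett, kilo, lima}.
∂A = cl(A) ∖ int(A) = {juliett, kilo, lima} ∖ {juliett, lima} = {kilo}.


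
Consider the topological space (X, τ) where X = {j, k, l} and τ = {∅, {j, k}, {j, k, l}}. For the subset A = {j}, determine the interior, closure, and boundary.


int(A) = ∅, cl(A) = {j, k, l}, ∂A = {j, k, l}.

Closed sets in (X, τ) are complements of opens:
  closed(X, τ) = {∅, {l}, {j, k, l}}.
int(A) = ⋃ {U ∈ τ : U ⊆ A}. Opens contained in A: ∅.
Taking the union of these: int(A) = ∅.
cl(A) = ⋂ {C closed : A ⊆ C}. Closed sets containing A: {j, k, l}.
Intersecting these: cl(A) = {j, k, l}.
∂A = cl(A) ∖ int(A) = {j, k, l} ∖ ∅ = {j, k, l}.


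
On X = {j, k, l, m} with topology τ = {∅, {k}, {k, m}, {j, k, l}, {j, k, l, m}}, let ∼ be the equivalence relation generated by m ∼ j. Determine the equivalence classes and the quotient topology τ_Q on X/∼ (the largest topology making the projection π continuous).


X/∼ = {[j=m], [k], [l]}; |τ_Q| = 3.

Equivalence classes: [j=m], [k], [l].
Quotient map π: X → X/∼ sends j ↦ [j=m], k ↦ [k], l ↦ [l], m ↦ [j=m].
For each subset V ⊆ X/∼, compute π^{-1}(V) ⊆ X and check whether π^{-1}(V) ∈ τ. V is open in τ_Q iff π^{-1}(V) ∈ τ.
  V = {}: π^{-1}(V) = ∅ ∈ τ ✓.
  V = {[j=m]}: π^{-1}(V) = {j, m} ∉ τ ✗.
  V = {[k]}: π^{-1}(V) = {k} ∈ τ ✓.
  V = {[j=m], [k]}: π^{-1}(V) = {j, k, m} ∉ τ ✗.
  V = {[l]}: π^{-1}(V) = {l} ∉ τ ✗.
  V = {[j=m], [l]}: π^{-1}(V) = {j, l, m} ∉ τ ✗.
  V = {[k], [l]}: π^{-1}(V) = {k, l} ∉ τ ✗.
  V = {[j=m], [k], [l]}: π^{-1}(V) = {j, k, l, m} ∈ τ ✓.
Open sets in the quotient: τ_Q = {{}, {[k]}, {[j=m], [k], [l]}} (3 elements).
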